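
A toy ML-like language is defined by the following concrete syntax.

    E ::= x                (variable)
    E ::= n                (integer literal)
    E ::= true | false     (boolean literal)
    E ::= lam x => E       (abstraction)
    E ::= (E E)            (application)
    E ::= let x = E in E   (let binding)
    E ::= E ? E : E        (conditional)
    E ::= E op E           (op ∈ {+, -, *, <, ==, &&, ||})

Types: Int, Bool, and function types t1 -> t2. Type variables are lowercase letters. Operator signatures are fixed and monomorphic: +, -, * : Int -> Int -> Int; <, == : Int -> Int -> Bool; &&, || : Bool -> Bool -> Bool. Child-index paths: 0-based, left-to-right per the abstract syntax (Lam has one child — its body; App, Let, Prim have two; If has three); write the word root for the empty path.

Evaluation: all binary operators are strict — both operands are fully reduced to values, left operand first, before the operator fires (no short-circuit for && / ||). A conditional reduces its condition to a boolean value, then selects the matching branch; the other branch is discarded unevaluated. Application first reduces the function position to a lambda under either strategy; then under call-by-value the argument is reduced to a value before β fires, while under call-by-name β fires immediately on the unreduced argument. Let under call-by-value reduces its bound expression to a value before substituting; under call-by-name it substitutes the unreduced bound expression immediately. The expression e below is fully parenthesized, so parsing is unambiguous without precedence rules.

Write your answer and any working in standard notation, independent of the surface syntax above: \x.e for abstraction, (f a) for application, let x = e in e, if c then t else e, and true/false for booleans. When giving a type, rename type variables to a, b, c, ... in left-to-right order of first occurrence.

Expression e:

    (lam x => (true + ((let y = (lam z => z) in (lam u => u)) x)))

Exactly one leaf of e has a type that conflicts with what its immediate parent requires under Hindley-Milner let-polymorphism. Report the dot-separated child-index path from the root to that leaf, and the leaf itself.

Answer: 0.0 : true

Working:
  unify Bool ~ Int
  FAIL: mismatch Bool ~ Int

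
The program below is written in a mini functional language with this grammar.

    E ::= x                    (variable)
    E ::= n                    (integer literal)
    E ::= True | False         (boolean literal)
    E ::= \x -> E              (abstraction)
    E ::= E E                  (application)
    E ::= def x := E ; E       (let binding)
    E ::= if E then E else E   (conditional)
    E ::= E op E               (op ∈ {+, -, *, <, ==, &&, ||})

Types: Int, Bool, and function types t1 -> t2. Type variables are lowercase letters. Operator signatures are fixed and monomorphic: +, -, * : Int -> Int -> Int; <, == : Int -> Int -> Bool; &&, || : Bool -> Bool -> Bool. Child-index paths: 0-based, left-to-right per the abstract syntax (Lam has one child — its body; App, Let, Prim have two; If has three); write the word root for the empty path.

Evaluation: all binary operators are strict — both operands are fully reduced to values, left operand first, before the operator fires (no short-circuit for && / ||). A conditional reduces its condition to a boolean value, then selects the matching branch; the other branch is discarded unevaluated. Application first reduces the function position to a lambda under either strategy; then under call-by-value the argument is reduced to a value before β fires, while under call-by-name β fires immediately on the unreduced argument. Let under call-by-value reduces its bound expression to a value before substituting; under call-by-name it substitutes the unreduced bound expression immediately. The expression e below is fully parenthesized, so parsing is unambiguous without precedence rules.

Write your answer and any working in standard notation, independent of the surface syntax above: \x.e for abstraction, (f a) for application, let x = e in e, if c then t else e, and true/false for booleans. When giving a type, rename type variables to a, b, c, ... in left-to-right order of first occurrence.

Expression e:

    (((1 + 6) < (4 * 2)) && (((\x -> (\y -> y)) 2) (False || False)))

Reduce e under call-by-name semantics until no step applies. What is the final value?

Answer: false

Trace:
step 0: (((1 + 6) < (4 * 2)) && (((\x.(\y.y)) 2) (false || false)))
step 1: [delta@0.0] ((7 < (4 * 2)) && (((\x.(\y.y)) 2) (false || false)))
step 2: [delta@0.1] ((7 < 8) && (((\x.(\y.y)) 2) (false || false)))
step 3: [delta@0] (true && (((\x.(\y.y)) 2) (false || false)))
step 4: [beta@1.0] (true && ((\y.y) (false || false)))
step 5: [beta@1] (true && (false || false))
step 6: [delta@1] (true && false)
step 7: [delta@root] false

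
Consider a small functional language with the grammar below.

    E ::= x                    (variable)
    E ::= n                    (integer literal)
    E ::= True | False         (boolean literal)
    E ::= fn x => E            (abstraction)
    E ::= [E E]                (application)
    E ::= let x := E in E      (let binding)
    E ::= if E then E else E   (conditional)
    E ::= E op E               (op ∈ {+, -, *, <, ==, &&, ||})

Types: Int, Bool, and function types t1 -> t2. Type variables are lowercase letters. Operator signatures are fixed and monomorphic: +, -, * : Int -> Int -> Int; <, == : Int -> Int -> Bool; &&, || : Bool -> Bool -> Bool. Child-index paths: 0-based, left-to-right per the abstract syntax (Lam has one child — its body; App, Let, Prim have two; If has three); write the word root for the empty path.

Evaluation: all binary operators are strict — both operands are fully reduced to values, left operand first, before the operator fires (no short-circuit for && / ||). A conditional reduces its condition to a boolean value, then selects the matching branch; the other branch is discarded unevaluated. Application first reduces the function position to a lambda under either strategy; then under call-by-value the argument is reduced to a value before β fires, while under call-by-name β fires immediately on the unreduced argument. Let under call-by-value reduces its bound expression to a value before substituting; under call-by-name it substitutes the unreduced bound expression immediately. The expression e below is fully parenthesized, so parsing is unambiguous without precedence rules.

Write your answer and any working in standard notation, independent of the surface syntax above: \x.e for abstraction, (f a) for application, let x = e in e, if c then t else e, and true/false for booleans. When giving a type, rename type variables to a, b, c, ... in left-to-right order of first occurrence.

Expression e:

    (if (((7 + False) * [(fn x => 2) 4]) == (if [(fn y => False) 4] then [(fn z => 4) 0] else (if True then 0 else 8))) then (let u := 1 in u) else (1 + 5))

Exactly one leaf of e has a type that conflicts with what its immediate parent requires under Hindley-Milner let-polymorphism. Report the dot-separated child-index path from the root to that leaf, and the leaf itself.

Answer: 0.0.0.1 : false

Working:
  unify Int ~ Int
  unify Bool ~ Int
  FAIL: mismatch Bool ~ Int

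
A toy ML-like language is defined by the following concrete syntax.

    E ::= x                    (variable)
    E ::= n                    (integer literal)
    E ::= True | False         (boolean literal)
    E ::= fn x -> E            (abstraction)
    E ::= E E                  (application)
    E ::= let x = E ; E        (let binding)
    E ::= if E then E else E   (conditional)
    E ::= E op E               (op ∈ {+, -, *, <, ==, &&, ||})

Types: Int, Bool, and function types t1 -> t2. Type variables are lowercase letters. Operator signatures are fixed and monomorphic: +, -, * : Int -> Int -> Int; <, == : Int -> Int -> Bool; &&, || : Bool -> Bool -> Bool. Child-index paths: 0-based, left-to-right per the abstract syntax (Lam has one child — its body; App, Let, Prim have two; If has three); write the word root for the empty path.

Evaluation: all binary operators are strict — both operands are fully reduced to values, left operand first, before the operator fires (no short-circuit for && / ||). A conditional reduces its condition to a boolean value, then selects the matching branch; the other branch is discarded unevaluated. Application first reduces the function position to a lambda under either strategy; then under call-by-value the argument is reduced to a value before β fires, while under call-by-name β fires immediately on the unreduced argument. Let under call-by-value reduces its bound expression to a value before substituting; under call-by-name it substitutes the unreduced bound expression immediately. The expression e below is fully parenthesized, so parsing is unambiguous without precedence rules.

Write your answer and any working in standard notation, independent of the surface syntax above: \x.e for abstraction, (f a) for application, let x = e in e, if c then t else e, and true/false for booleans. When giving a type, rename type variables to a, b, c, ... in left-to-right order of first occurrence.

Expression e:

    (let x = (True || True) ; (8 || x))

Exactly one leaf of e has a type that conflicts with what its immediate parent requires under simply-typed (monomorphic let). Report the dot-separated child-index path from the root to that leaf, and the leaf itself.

Answer: 1.0 : 8

Derivation:
  unify Bool ~ Bool
  unify Bool ~ Bool
let x : Bool
  unify Int ~ Bool
  FAIL: mismatch Int ~ Bool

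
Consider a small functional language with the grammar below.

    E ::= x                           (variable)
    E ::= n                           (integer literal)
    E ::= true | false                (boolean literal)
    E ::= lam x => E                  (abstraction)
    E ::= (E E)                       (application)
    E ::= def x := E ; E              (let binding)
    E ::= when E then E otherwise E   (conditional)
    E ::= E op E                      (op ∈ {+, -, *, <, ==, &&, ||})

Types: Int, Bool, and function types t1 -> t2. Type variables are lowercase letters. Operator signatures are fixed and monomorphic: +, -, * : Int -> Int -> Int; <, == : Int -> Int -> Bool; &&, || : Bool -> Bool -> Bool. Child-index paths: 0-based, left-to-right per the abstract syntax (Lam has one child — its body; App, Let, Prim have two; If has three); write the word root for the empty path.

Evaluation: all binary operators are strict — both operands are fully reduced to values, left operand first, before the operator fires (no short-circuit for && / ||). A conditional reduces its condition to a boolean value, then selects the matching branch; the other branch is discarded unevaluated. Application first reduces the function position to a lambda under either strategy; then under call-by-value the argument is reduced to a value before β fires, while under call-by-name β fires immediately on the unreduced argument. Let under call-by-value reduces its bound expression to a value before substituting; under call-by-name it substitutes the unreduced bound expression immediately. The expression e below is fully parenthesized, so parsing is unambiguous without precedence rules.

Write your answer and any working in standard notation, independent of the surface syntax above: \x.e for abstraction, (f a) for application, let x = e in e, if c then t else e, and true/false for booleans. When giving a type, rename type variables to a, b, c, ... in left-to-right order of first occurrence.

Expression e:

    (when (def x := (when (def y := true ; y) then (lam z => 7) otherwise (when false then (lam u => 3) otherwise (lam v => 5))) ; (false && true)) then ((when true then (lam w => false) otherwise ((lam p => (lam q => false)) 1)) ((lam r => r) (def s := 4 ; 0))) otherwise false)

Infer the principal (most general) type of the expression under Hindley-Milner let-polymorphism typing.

Working:
let y : Bool
y : Bool
  unify Bool ~ Bool
\z._ : a -> Int
  unify Bool ~ Bool
\u._ : b -> Int
\v._ : c -> Int
  unify b -> Int ~ c -> Int
  unify b ~ c
  unify Int ~ Int
  unify a -> Int ~ c -> Int
  unify a ~ c
  unify Int ~ Int
let x : forall. c -> Int
  unify Bool ~ Bool
  unify Bool ~ Bool
  unify Bool ~ Bool
  unify Bool ~ Bool
\w._ : d -> Bool
\q._ : f -> Bool
\p._ : e -> f -> Bool
  unify e -> f -> Bool ~ Int -> g
  unify e ~ Int
  unify f -> Bool ~ g
_ _ : f -> Bool
  unify d -> Bool ~ f -> Bool
  unify d ~ f
  unify Bool ~ Bool
r : h
\r._ : h -> h
let s : Int
  unify h -> h ~ Int -> i
  unify h ~ Int
  unify Int ~ i
_ _ : Int
  unify f -> Bool ~ Int -> j
  unify f ~ Int
  unify Bool ~ j
_ _ : Bool
  unify Bool ~ Bool

Answer: Bool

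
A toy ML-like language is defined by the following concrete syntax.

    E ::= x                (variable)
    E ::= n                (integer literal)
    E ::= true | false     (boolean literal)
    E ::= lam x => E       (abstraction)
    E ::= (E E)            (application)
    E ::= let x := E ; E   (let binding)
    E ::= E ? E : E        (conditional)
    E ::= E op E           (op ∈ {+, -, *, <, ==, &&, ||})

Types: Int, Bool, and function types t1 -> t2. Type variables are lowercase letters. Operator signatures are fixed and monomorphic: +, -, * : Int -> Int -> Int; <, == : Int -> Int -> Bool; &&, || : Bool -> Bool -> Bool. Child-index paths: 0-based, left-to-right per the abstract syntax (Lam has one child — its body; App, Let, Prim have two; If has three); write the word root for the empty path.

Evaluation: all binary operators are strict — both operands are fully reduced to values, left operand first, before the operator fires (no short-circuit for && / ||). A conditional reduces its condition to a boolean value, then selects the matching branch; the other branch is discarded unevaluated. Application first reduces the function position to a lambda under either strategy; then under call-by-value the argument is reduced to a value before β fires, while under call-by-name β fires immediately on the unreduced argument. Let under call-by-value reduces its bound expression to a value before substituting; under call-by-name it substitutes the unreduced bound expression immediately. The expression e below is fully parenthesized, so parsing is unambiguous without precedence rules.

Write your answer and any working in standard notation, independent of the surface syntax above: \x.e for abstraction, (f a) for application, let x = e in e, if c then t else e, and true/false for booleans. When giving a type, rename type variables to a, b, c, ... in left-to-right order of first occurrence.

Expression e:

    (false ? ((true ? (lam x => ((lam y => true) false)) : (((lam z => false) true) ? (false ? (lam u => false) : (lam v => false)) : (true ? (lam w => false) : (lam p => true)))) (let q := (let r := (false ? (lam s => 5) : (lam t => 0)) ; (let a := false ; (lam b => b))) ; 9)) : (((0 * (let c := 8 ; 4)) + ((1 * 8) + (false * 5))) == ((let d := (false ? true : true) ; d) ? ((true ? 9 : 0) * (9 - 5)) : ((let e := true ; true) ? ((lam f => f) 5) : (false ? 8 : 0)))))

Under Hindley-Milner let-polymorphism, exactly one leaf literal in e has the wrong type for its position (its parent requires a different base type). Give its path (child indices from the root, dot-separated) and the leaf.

Trace:
  unify Bool ~ Bool
  unify Bool ~ Bool
\y._ : b -> Bool
  unify b -> Bool ~ Bool -> c
  unify b ~ Bool
  unify Bool ~ c
_ _ : Bool
\x._ : a -> Bool
\z._ : d -> Bool
  unify d -> Bool ~ Bool -> e
  unify d ~ Bool
  unify Bool ~ e
_ _ : Bool
  unify Bool ~ Bool
  unify Bool ~ Bool
\u._ : f -> Bool
\v._ : g -> Bool
  unify f -> Bool ~ g -> Bool
  unify f ~ g
  unify Bool ~ Bool
  unify Bool ~ Bool
\w._ : h -> Bool
\p._ : i -> Bool
  unify h -> Bool ~ i -> Bool
  unify h ~ i
  unify Bool ~ Bool
  unify g -> Bool ~ i -> Bool
  unify g ~ i
  unify Bool ~ Bool
  unify a -> Bool ~ i -> Bool
  unify a ~ i
  unify Bool ~ Bool
  unify Bool ~ Bool
\s._ : j -> Int
\t._ : k -> Int
  unify j -> Int ~ k -> Int
  unify j ~ k
  unify Int ~ Int
let r : forall. k -> Int
let a : Bool
b : l
\b._ : l -> l
let q : forall. l -> l
  unify i -> Bool ~ Int -> m
  unify i ~ Int
  unify Bool ~ m
_ _ : Bool
  unify Int ~ Int
let c : Int
  unify Int ~ Int
  unify Int ~ Int
  unify Int ~ Int
  unify Int ~ Int
  unify Int ~ Int
  unify Bool ~ Int
  FAIL: mismatch Bool ~ Int

Answer: 2.0.1.1.0 : false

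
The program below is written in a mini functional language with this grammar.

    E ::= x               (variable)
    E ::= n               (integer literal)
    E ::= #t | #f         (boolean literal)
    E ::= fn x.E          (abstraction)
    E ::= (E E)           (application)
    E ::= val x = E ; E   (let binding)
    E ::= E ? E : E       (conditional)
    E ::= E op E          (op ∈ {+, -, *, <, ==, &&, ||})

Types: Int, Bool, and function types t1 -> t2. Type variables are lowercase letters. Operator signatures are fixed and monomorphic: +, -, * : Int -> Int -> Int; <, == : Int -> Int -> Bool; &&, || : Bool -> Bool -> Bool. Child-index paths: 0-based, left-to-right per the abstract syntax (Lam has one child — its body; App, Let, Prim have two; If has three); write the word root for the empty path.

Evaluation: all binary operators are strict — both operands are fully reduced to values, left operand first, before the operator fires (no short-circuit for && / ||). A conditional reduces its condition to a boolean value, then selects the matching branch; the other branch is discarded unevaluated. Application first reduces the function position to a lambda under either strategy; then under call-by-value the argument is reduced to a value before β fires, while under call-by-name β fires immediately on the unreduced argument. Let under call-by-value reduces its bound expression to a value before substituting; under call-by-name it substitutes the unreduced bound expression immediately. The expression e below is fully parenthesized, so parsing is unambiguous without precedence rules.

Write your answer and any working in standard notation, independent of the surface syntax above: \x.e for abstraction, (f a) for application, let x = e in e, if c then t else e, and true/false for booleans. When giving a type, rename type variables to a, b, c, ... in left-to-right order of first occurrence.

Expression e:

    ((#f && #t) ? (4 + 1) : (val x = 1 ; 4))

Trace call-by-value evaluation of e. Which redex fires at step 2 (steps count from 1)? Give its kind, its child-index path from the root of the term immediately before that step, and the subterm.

Trace:
step 0: (if (false && true) then (4 + 1) else (let x = 1 in 4))
step 1: [delta@0] (if false then (4 + 1) else (let x = 1 in 4))
step 2: [if@root] (let x = 1 in 4)

Answer: if at root : (if false then (4 + 1) else (let x = 1 in 4))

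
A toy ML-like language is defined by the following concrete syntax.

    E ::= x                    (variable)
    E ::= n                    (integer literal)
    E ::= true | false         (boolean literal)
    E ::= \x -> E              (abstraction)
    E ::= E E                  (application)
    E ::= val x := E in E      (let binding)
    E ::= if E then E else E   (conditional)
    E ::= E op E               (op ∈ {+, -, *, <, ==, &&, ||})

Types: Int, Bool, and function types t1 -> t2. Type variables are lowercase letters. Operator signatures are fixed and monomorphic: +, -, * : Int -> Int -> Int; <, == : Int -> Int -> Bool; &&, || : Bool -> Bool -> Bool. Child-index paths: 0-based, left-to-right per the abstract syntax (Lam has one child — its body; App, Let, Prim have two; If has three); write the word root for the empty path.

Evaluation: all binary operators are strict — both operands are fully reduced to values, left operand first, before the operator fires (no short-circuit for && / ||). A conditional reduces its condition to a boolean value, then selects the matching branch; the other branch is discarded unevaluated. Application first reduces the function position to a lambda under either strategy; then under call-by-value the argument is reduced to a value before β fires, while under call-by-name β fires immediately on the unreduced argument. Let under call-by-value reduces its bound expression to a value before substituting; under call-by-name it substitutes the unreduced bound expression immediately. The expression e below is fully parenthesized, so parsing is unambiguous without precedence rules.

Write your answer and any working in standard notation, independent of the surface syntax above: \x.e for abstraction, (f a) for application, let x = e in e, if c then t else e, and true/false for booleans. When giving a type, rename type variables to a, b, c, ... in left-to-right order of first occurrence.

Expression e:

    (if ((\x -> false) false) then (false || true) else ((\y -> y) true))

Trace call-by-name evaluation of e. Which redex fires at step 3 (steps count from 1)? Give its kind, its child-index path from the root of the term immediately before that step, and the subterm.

Answer: beta at root : ((\y.y) true)

Working:
step 0: (if ((\x.false) false) then (false || true) else ((\y.y) true))
step 1: [beta@0] (if false then (false || true) else ((\y.y) true))
step 2: [if@root] ((\y.y) true)
step 3: [beta@root] true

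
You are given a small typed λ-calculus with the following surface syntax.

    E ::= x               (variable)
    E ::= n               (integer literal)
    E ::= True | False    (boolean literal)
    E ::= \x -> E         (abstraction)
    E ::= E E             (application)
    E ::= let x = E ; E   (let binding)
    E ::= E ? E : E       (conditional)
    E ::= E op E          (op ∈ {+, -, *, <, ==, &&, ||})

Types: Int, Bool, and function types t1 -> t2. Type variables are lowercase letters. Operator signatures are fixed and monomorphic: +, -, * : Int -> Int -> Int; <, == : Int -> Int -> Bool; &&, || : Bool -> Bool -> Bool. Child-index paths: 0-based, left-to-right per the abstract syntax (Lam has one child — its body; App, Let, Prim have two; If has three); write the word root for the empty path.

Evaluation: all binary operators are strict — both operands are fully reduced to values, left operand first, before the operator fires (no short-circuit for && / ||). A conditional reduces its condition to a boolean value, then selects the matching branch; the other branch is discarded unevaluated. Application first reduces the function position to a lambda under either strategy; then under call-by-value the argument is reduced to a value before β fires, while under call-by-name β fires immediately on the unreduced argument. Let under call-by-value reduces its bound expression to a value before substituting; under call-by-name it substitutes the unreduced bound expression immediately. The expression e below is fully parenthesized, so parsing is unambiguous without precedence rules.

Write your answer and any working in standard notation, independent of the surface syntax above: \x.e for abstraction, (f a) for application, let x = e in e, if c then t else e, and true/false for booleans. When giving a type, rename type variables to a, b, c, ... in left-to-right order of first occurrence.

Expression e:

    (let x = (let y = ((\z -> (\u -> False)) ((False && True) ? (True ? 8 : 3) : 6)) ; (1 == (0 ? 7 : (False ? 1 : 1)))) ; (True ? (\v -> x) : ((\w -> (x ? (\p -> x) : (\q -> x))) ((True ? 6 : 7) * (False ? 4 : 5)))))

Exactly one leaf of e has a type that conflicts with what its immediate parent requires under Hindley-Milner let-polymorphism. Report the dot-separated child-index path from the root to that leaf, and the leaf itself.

Answer: 0.1.1.0 : 0

Working:
\u._ : b -> Bool
\z._ : a -> b -> Bool
  unify Bool ~ Bool
  unify Bool ~ Bool
  unify Bool ~ Bool
  unify Bool ~ Bool
  unify Int ~ Int
  unify Int ~ Int
  unify a -> b -> Bool ~ Int -> c
  unify a ~ Int
  unify b -> Bool ~ c
_ _ : b -> Bool
let y : forall. b -> Bool
  unify Int ~ Int
  unify Int ~ Bool
  FAIL: mismatch Int ~ Bool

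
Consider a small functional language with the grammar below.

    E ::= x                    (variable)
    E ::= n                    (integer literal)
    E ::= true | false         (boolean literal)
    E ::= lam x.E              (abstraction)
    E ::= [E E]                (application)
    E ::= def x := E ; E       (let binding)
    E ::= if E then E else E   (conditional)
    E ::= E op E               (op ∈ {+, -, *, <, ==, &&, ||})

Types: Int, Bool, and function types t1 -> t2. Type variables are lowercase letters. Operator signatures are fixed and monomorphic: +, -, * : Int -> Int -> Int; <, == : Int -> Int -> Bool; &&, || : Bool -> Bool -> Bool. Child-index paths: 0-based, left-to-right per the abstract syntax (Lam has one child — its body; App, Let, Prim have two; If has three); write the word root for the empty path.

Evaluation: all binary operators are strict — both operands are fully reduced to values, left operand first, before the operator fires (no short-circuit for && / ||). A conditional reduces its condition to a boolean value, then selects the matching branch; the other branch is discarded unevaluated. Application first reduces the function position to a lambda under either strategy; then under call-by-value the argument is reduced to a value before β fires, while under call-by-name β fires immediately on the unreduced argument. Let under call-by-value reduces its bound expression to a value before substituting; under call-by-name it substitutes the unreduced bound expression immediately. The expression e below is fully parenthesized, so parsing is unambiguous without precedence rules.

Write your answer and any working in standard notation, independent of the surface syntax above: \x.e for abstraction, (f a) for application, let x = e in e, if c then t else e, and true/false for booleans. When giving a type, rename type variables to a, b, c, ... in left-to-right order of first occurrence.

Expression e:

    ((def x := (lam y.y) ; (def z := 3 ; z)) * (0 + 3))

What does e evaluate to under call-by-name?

Answer: 9

Working:
step 0: ((let x = (\y.y) in (let z = 3 in z)) * (0 + 3))
step 1: [let@0] ((let z = 3 in z) * (0 + 3))
step 2: [let@0] (3 * (0 + 3))
step 3: [delta@1] (3 * 3)
step 4: [delta@root] 9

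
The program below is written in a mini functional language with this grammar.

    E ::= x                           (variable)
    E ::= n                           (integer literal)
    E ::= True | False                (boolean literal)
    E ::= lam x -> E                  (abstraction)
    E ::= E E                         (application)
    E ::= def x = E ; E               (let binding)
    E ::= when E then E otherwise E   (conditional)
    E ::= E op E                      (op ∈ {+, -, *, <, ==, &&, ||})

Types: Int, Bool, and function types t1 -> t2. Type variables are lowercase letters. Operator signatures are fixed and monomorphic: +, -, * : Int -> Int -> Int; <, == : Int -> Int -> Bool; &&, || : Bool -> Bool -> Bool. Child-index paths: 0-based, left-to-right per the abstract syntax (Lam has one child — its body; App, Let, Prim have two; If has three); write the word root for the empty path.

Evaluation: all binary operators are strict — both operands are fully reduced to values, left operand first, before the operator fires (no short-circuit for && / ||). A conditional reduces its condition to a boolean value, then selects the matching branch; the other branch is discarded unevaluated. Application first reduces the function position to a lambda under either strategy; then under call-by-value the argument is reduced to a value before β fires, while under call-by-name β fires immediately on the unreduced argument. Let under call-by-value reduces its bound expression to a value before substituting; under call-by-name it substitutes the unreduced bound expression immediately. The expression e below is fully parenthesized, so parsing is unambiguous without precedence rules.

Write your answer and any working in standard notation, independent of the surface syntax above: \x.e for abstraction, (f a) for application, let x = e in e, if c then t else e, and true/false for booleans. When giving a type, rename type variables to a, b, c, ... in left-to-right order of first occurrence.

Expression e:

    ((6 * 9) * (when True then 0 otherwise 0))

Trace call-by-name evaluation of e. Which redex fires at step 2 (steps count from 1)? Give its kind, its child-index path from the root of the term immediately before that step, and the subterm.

Trace:
step 0: ((6 * 9) * (if true then 0 else 0))
step 1: [delta@0] (54 * (if true then 0 else 0))
step 2: [if@1] (54 * 0)

Answer: if at 1 : (if true then 0 else 0)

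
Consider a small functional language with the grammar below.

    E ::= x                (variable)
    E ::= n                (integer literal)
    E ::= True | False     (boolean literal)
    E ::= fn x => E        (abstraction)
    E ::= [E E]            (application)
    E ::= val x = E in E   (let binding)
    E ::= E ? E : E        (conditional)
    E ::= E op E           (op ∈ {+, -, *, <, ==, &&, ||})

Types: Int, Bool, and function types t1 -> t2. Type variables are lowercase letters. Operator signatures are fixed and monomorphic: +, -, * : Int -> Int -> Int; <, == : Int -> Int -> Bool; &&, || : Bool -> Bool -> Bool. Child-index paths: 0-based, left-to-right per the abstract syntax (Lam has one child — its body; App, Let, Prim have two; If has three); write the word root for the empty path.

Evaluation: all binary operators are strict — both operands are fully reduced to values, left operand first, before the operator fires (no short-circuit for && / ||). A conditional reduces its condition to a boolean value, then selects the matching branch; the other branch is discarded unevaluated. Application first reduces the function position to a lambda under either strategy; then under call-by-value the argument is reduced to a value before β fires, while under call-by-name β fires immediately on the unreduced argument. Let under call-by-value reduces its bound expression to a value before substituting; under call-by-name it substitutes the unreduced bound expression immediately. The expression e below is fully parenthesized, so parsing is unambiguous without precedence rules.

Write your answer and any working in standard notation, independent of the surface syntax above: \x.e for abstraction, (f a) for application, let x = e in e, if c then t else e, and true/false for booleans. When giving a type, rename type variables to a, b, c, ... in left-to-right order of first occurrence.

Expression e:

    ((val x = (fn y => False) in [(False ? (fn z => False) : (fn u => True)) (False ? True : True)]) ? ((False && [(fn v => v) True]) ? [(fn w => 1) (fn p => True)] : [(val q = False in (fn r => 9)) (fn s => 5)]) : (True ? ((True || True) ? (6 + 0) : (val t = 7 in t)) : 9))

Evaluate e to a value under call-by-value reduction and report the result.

Working:
step 0: (if (let x = (\y.false) in ((if false then (\z.false) else (\u.true)) (if false then true else true))) then (if (false && ((\v.v) true)) then ((\w.1) (\p.true)) else ((let q = false in (\r.9)) (\s.5))) else (if true then (if (true || true) then (6 + 0) else (let t = 7 in t)) else 9))
step 1: [let@0] (if ((if false then (\z.false) else (\u.true)) (if false then true else true)) then (if (false && ((\v.v) true)) then ((\w.1) (\p.true)) else ((let q = false in (\r.9)) (\s.5))) else (if true then (if (true || true) then (6 + 0) else (let t = 7 in t)) else 9))
step 2: [if@0.0] (if ((\u.true) (if false then true else true)) then (if (false && ((\v.v) true)) then ((\w.1) (\p.true)) else ((let q = false in (\r.9)) (\s.5))) else (if true then (if (true || true) then (6 + 0) else (let t = 7 in t)) else 9))
step 3: [if@0.1] (if ((\u.true) true) then (if (false && ((\v.v) true)) then ((\w.1) (\p.true)) else ((let q = false in (\r.9)) (\s.5))) else (if true then (if (true || true) then (6 + 0) else (let t = 7 in t)) else 9))
step 4: [beta@0] (if true then (if (false && ((\v.v) true)) then ((\w.1) (\p.true)) else ((let q = false in (\r.9)) (\s.5))) else (if true then (if (true || true) then (6 + 0) else (let t = 7 in t)) else 9))
step 5: [if@root] (if (false && ((\v.v) true)) then ((\w.1) (\p.true)) else ((let q = false in (\r.9)) (\s.5)))
step 6: [beta@0.1] (if (false && true) then ((\w.1) (\p.true)) else ((let q = false in (\r.9)) (\s.5)))
step 7: [delta@0] (if false then ((\w.1) (\p.true)) else ((let q = false in (\r.9)) (\s.5)))
step 8: [if@root] ((let q = false in (\r.9)) (\s.5))
step 9: [let@0] ((\r.9) (\s.5))
step 10: [beta@root] 9

Answer: 9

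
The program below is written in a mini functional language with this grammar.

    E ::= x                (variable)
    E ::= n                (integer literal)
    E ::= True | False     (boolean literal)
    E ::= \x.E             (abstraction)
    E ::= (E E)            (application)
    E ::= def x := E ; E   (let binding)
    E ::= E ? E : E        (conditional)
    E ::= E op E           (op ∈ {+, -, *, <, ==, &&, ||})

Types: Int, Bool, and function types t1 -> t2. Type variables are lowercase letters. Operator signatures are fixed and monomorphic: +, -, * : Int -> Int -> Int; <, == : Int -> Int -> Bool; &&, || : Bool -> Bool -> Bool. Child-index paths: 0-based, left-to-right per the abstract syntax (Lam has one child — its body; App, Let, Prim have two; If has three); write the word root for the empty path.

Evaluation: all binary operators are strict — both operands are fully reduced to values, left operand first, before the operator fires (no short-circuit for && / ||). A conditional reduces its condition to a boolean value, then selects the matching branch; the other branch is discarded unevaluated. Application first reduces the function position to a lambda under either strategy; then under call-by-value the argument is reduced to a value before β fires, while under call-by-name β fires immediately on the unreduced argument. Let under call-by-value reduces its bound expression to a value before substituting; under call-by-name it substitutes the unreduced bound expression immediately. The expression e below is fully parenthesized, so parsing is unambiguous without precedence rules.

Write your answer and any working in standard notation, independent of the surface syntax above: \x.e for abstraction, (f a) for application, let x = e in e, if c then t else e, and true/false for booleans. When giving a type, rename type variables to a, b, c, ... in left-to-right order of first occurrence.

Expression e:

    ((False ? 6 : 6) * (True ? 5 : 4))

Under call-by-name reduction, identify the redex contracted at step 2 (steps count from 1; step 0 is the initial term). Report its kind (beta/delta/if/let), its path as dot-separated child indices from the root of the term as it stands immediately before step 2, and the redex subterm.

Working:
step 0: ((if false then 6 else 6) * (if true then 5 else 4))
step 1: [if@0] (6 * (if true then 5 else 4))
step 2: [if@1] (6 * 5)

Answer: if at 1 : (if true then 5 else 4)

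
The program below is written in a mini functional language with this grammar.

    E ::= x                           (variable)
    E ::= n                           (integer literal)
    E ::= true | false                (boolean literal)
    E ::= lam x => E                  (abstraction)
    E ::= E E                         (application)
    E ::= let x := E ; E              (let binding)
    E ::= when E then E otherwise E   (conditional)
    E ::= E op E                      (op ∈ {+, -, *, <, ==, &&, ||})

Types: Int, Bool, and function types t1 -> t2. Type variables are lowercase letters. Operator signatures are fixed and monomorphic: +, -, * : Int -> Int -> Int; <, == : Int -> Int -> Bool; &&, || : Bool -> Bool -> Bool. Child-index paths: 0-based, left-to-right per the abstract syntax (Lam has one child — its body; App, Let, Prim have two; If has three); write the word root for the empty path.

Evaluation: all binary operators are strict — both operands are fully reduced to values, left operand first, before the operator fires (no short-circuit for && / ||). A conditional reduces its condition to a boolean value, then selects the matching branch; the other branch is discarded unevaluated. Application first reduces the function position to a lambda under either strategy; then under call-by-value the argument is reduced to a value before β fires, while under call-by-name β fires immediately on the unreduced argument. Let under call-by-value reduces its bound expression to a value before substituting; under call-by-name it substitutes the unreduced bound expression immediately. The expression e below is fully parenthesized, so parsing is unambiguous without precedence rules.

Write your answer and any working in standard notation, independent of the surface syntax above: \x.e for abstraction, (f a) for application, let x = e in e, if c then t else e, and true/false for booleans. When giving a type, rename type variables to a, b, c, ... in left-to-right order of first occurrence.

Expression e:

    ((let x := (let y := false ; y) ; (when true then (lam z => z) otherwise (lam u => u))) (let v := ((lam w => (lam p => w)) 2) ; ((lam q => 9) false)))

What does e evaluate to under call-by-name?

Trace:
step 0: ((let x = (let y = false in y) in (if true then (\z.z) else (\u.u))) (let v = ((\w.(\p.w)) 2) in ((\q.9) false)))
step 1: [let@0] ((if true then (\z.z) else (\u.u)) (let v = ((\w.(\p.w)) 2) in ((\q.9) false)))
step 2: [if@0] ((\z.z) (let v = ((\w.(\p.w)) 2) in ((\q.9) false)))
step 3: [beta@root] (let v = ((\w.(\p.w)) 2) in ((\q.9) false))
step 4: [let@root] ((\q.9) false)
step 5: [beta@root] 9

Answer: 9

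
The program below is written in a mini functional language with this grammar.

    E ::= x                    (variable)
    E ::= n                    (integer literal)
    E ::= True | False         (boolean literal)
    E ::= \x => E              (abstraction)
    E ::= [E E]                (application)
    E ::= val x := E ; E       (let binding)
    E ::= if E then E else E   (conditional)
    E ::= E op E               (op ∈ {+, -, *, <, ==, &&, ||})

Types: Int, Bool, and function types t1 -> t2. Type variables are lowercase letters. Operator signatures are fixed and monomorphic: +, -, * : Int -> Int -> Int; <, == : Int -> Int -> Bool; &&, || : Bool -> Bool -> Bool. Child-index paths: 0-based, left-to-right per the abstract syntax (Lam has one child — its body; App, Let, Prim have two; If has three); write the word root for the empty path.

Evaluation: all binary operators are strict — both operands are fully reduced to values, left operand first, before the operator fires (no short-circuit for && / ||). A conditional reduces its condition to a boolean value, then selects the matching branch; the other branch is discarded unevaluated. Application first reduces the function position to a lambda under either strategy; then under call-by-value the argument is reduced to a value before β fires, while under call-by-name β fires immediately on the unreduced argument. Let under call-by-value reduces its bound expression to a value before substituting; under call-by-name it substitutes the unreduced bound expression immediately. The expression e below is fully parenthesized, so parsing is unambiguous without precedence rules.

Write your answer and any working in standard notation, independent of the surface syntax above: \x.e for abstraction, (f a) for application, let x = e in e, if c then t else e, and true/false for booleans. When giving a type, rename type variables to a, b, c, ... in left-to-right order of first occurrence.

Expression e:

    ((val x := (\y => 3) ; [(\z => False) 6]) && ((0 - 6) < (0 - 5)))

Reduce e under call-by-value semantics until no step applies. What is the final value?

Answer: false

Trace:
step 0: ((let x = (\y.3) in ((\z.false) 6)) && ((0 - 6) < (0 - 5)))
step 1: [let@0] (((\z.false) 6) && ((0 - 6) < (0 - 5)))
step 2: [beta@0] (false && ((0 - 6) < (0 - 5)))
step 3: [delta@1.0] (false && (-6 < (0 - 5)))
step 4: [delta@1.1] (false && (-6 < -5))
step 5: [delta@1] (false && true)
step 6: [delta@root] false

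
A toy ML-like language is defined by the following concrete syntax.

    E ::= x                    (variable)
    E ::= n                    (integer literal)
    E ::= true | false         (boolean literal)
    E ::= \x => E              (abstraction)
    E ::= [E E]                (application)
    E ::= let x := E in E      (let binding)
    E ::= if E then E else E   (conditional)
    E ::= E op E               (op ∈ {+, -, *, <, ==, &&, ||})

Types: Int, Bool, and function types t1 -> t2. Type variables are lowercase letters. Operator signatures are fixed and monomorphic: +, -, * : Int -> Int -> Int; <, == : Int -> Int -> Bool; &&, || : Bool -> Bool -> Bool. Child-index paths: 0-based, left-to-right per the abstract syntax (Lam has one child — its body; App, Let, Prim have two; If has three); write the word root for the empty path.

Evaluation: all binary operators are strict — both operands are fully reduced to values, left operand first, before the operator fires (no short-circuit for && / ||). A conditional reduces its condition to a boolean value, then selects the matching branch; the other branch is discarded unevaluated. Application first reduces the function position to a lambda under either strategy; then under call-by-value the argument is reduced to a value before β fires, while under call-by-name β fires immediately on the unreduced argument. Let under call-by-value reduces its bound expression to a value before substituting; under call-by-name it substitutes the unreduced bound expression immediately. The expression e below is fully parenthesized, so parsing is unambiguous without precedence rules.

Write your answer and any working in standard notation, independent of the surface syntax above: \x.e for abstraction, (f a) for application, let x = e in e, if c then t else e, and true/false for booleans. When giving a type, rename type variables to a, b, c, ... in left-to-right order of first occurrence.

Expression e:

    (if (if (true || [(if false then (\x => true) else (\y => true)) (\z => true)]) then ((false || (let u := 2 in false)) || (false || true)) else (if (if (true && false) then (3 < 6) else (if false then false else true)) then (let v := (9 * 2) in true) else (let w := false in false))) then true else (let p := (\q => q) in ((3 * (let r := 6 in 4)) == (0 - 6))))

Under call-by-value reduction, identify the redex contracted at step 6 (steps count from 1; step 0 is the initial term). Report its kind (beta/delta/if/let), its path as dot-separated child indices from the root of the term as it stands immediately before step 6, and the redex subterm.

Trace:
step 0: (if (if (true || ((if false then (\x.true) else (\y.true)) (\z.true))) then ((false || (let u = 2 in false)) || (false || true)) else (if (if (true && false) then (3 < 6) else (if false then false else true)) then (let v = (9 * 2) in true) else (let w = false in false))) then true else (let p = (\q.q) in ((3 * (let r = 6 in 4)) == (0 - 6))))
step 1: [if@0.0.1.0] (if (if (true || ((\y.true) (\z.true))) then ((false || (let u = 2 in false)) || (false || true)) else (if (if (true && false) then (3 < 6) else (if false then false else true)) then (let v = (9 * 2) in true) else (let w = false in false))) then true else (let p = (\q.q) in ((3 * (let r = 6 in 4)) == (0 - 6))))
step 2: [beta@0.0.1] (if (if (true || true) then ((false || (let u = 2 in false)) || (false || true)) else (if (if (true && false) then (3 < 6) else (if false then false else true)) then (let v = (9 * 2) in true) else (let w = false in false))) then true else (let p = (\q.q) in ((3 * (let r = 6 in 4)) == (0 - 6))))
step 3: [delta@0.0] (if (if true then ((false || (let u = 2 in false)) || (false || true)) else (if (if (true && false) then (3 < 6) else (if false then false else true)) then (let v = (9 * 2) in true) else (let w = false in false))) then true else (let p = (\q.q) in ((3 * (let r = 6 in 4)) == (0 - 6))))
step 4: [if@0] (if ((false || (let u = 2 in false)) || (false || true)) then true else (let p = (\q.q) in ((3 * (let r = 6 in 4)) == (0 - 6))))
step 5: [let@0.0.1] (if ((false || false) || (false || true)) then true else (let p = (\q.q) in ((3 * (let r = 6 in 4)) == (0 - 6))))
step 6: [delta@0.0] (if (false || (false || true)) then true else (let p = (\q.q) in ((3 * (let r = 6 in 4)) == (0 - 6))))

Answer: delta at 0.0 : (false || false)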